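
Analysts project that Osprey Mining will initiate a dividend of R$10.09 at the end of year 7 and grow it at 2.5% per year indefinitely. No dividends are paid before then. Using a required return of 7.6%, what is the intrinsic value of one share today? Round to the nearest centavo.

R$127.48

Deferred-dividend DDM. At t=6 the remaining stream is a growing perpetuity with first payment D_7 = 10.09.
V_6 = D_7/(r−g) = 10.09/(0.076−0.025) = 197.8431
P₀ = V_6/(1+r)^6 = 197.8431/(1+0.076)^6 = 127.4816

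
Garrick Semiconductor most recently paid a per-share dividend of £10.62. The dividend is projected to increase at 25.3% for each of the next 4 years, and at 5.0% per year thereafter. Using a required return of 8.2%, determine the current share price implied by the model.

£688.83

Two-stage DDM. Project D₁…D_4 at 0.253, terminal growth 0.05, discount at r = 0.082.
D_1 = 13.3069
D_2 = 16.6735
D_3 = 20.8919
D_4 = 26.1775
Terminal value at t=4: TV = D_5/(r−g) = 27.4864/(0.082−0.05) = 858.9505
P₀ = 13.3069/(1+0.082)^1 + 16.6735/(1+0.082)^2 + 20.8919/(1+0.082)^3 + 26.1775/(1+0.082)^4 + 858.9505/(1+0.082)^4 = 688.8318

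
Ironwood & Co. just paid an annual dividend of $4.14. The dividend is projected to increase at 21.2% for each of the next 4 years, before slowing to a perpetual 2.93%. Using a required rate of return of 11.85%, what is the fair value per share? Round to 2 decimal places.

$86.19

Two-stage DDM. Project D₁…D_4 at 0.212, terminal growth 0.0293, discount at r = 0.1185.
D_1 = 5.0177
D_2 = 6.0814
D_3 = 7.3707
D_4 = 8.9333
Terminal value at t=4: TV = D_5/(r−g) = 9.1950/(0.1185−0.0293) = 103.0832
P₀ = 5.0177/(1+0.1185)^1 + 6.0814/(1+0.1185)^2 + 7.3707/(1+0.1185)^3 + 8.9333/(1+0.1185)^4 + 103.0832/(1+0.1185)^4 = 86.1858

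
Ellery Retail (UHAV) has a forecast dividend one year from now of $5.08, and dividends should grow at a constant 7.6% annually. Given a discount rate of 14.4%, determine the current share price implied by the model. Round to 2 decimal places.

$74.71

Gordon growth model: P₀ = D₁/(r − g), with D₁ = 5.08 given directly.
P₀ = 5.0800 / (0.144 − 0.076) = 5.0800 / 0.068 = 74.7059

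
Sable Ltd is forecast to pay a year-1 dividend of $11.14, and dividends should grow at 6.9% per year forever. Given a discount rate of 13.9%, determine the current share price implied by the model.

Gordon growth model: P₀ = D₁/(r − g), with D₁ = 11.14 given directly.
P₀ = 11.1400 / (0.139 − 0.069) = 11.1400 / 0.07 = 159.1429

$159.14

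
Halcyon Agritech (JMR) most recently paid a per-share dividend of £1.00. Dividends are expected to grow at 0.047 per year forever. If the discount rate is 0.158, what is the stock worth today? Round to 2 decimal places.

Gordon growth model: P₀ = D₁/(r − g). D₁ = 1.00 × (1 + 0.047) = 1.0470.
P₀ = 1.0470 / (0.158 − 0.047) = 1.0470 / 0.111 = 9.4324

£9.43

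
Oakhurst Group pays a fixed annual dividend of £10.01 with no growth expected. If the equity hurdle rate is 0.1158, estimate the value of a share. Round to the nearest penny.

Zero-growth DDM (perpetuity): P₀ = D/r = 10.01 / 0.1158 = 86.4421

£86.44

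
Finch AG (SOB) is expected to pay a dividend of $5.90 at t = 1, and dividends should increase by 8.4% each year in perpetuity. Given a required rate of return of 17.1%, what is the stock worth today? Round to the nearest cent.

$67.82

Gordon growth model: P₀ = D₁/(r − g), with D₁ = 5.90 given directly.
P₀ = 5.9000 / (0.171 − 0.084) = 5.9000 / 0.087 = 67.8161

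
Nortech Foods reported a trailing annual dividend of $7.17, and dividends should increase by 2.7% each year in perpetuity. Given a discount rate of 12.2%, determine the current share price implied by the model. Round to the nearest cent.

Gordon growth model: P₀ = D₁/(r − g). D₁ = 7.17 × (1 + 0.027) = 7.3636.
P₀ = 7.3636 / (0.122 − 0.027) = 7.3636 / 0.095 = 77.5115

$77.51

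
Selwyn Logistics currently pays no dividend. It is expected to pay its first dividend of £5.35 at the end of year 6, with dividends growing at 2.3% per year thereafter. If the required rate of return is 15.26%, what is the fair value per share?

£20.29

Deferred-dividend DDM. At t=5 the remaining stream is a growing perpetuity with first payment D_6 = 5.35.
V_5 = D_6/(r−g) = 5.35/(0.1526−0.023) = 41.2809
P₀ = V_5/(1+r)^5 = 41.2809/(1+0.1526)^5 = 20.2934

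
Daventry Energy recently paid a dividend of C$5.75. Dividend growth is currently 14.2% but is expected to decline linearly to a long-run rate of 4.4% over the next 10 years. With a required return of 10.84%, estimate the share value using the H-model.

C$136.96

H-model: P₀ = D₀[(1+g_L) + H(g_S−g_L)]/(r−g_L), with H = 10/2 = 5.
P₀ = 5.75 × [(1+0.044) + 5×(0.142−0.044)] / (0.1084−0.044)
   = 5.75 × 1.5340 / 0.0644 = 136.9643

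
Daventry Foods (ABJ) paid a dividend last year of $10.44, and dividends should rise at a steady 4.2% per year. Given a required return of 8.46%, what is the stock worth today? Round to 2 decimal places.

Gordon growth model: P₀ = D₁/(r − g). D₁ = 10.44 × (1 + 0.042) = 10.8785.
P₀ = 10.8785 / (0.0846 − 0.042) = 10.8785 / 0.0426 = 255.3634

$255.36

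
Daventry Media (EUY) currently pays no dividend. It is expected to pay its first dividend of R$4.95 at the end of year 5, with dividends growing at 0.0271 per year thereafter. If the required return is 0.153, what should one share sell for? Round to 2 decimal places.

R$22.25

Deferred-dividend DDM. At t=4 the remaining stream is a growing perpetuity with first payment D_5 = 4.95.
V_4 = D_5/(r−g) = 4.95/(0.153−0.0271) = 39.3169
P₀ = V_4/(1+r)^4 = 39.3169/(1+0.153)^4 = 22.2465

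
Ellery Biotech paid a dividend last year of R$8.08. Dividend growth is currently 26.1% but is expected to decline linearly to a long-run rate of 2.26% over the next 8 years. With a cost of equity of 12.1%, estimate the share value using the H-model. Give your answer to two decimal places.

H-model: P₀ = D₀[(1+g_L) + H(g_S−g_L)]/(r−g_L), with H = 8/2 = 4.
P₀ = 8.08 × [(1+0.0226) + 4×(0.261−0.0226)] / (0.121−0.0226)
   = 8.08 × 1.9762 / 0.0984 = 162.2733

R$162.27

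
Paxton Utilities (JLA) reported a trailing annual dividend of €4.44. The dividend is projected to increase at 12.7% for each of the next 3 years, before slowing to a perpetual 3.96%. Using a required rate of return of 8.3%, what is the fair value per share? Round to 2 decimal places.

Two-stage DDM. Project D₁…D_3 at 0.127, terminal growth 0.0396, discount at r = 0.083.
D_1 = 5.0039
D_2 = 5.6394
D_3 = 6.3556
Terminal value at t=3: TV = D_4/(r−g) = 6.6073/(0.083−0.0396) = 152.2409
P₀ = 5.0039/(1+0.083)^1 + 5.6394/(1+0.083)^2 + 6.3556/(1+0.083)^3 + 152.2409/(1+0.083)^3 = 134.2841

€134.28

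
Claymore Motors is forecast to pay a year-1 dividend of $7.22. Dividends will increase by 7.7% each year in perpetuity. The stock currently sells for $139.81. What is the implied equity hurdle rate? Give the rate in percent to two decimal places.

Rearranging the constant-growth DDM: r = D₁/P₀ + g.
r = 7.2200 / 139.81 + 0.077 = 0.05164 + 0.077 = 0.12864

12.86%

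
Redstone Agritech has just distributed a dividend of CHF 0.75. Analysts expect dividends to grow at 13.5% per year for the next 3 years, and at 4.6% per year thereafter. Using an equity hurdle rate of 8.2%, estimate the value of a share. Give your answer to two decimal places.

Two-stage DDM. Project D₁…D_3 at 0.135, terminal growth 0.046, discount at r = 0.082.
D_1 = 0.8513
D_2 = 0.9662
D_3 = 1.0966
Terminal value at t=3: TV = D_4/(r−g) = 1.1470/(0.082−0.046) = 31.8624
P₀ = 0.8513/(1+0.082)^1 + 0.9662/(1+0.082)^2 + 1.0966/(1+0.082)^3 + 31.8624/(1+0.082)^3 = 27.6311

CHF 27.63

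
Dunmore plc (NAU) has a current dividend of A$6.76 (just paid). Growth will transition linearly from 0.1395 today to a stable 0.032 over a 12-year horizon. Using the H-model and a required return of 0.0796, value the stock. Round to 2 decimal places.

A$238.16

H-model: P₀ = D₀[(1+g_L) + H(g_S−g_L)]/(r−g_L), with H = 12/2 = 6.
P₀ = 6.76 × [(1+0.032) + 6×(0.1395−0.032)] / (0.0796−0.032)
   = 6.76 × 1.6770 / 0.0476 = 238.1622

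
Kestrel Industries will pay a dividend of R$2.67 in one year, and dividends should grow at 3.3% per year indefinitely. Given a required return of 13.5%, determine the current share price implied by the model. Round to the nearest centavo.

Gordon growth model: P₀ = D₁/(r − g), with D₁ = 2.67 given directly.
P₀ = 2.6700 / (0.135 − 0.033) = 2.6700 / 0.102 = 26.1765

R$26.18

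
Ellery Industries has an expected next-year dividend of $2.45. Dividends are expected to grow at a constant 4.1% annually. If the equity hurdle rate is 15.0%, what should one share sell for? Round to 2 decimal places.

$22.48

Gordon growth model: P₀ = D₁/(r − g), with D₁ = 2.45 given directly.
P₀ = 2.4500 / (0.15 − 0.041) = 2.4500 / 0.109 = 22.4771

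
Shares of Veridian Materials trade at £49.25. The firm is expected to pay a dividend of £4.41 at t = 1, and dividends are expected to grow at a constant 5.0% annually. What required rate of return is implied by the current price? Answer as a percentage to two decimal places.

13.95%

Rearranging the constant-growth DDM: r = D₁/P₀ + g.
r = 4.4100 / 49.25 + 0.05 = 0.08954 + 0.05 = 0.13954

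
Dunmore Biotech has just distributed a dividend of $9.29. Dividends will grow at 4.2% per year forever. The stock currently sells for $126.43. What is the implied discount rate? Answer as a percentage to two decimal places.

Rearranging the constant-growth DDM: r = D₁/P₀ + g.
D₁ = 9.29 × (1 + 0.042) = 9.6802.
r = 9.6802 / 126.43 + 0.042 = 0.07657 + 0.042 = 0.11857

11.86%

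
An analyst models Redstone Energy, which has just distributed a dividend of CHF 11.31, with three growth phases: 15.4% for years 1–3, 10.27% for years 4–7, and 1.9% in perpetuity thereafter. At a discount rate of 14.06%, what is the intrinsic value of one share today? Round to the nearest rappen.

Three-stage DDM. Project D₁…D_7; terminal Gordon value at t=7 with g = 0.019; discount at r = 0.1406.
D_1 = 13.0517
D_2 = 15.0617
D_3 = 17.3812
D_4 = 19.1663
D_5 = 21.1346
D_6 = 23.3052
D_7 = 25.6986
TV_7 = 26.1869/(0.1406−0.019) = 215.3526
P₀ = Σ Dₜ/(1+r)ᵗ + TV_7/(1+r)^7 = 163.5684

CHF 163.57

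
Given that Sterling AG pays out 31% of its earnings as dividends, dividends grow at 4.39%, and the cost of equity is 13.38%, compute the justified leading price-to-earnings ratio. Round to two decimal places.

3.45

Justified leading P/E = b/(r−g) = 0.31/(0.1338−0.0439) = 3.4483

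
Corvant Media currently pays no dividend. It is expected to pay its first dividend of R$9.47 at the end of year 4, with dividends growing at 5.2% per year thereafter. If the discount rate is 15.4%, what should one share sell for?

Deferred-dividend DDM. At t=3 the remaining stream is a growing perpetuity with first payment D_4 = 9.47.
V_3 = D_4/(r−g) = 9.47/(0.154−0.052) = 92.8431
P₀ = V_3/(1+r)^3 = 92.8431/(1+0.154)^3 = 60.4133

R$60.41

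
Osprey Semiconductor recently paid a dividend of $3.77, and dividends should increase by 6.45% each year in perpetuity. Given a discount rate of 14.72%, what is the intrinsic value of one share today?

$48.53

Gordon growth model: P₀ = D₁/(r − g). D₁ = 3.77 × (1 + 0.0645) = 4.0132.
P₀ = 4.0132 / (0.1472 − 0.0645) = 4.0132 / 0.0827 = 48.5268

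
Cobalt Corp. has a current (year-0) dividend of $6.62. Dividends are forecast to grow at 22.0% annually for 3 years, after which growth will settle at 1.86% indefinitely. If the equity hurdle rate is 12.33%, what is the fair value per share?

$105.99

Two-stage DDM. Project D₁…D_3 at 0.22, terminal growth 0.0186, discount at r = 0.1233.
D_1 = 8.0764
D_2 = 9.8532
D_3 = 12.0209
Terminal value at t=3: TV = D_4/(r−g) = 12.2445/(0.1233−0.0186) = 116.9485
P₀ = 8.0764/(1+0.1233)^1 + 9.8532/(1+0.1233)^2 + 12.0209/(1+0.1233)^3 + 116.9485/(1+0.1233)^3 = 105.9899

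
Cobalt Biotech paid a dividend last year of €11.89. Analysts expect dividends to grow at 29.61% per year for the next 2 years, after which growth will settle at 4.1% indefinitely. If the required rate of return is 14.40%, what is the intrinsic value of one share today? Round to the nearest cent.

€182.98

Two-stage DDM. Project D₁…D_2 at 0.2961, terminal growth 0.041, discount at r = 0.144.
D_1 = 15.4106
D_2 = 19.9737
Terminal value at t=2: TV = D_3/(r−g) = 20.7926/(0.144−0.041) = 201.8703
P₀ = 15.4106/(1+0.144)^1 + 19.9737/(1+0.144)^2 + 201.8703/(1+0.144)^2 = 182.9809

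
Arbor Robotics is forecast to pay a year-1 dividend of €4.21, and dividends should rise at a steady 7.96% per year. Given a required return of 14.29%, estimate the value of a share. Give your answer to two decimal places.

€66.51

Gordon growth model: P₀ = D₁/(r − g), with D₁ = 4.21 given directly.
P₀ = 4.2100 / (0.1429 − 0.0796) = 4.2100 / 0.0633 = 66.5087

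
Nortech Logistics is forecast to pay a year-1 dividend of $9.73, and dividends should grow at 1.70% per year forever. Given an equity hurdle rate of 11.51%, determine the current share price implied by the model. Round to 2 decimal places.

Gordon growth model: P₀ = D₁/(r − g), with D₁ = 9.73 given directly.
P₀ = 9.7300 / (0.1151 − 0.017) = 9.7300 / 0.0981 = 99.1845

$99.18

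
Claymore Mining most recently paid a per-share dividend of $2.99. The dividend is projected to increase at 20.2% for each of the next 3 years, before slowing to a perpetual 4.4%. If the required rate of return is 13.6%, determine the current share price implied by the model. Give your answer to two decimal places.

Two-stage DDM. Project D₁…D_3 at 0.202, terminal growth 0.044, discount at r = 0.136.
D_1 = 3.5940
D_2 = 4.3200
D_3 = 5.1926
Terminal value at t=3: TV = D_4/(r−g) = 5.4211/(0.136−0.044) = 58.9247
P₀ = 3.5940/(1+0.136)^1 + 4.3200/(1+0.136)^2 + 5.1926/(1+0.136)^3 + 58.9247/(1+0.136)^3 = 50.2473

$50.25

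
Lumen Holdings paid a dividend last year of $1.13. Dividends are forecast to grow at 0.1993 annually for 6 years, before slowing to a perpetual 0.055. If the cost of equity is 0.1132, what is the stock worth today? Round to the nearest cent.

Two-stage DDM. Project D₁…D_6 at 0.1993, terminal growth 0.055, discount at r = 0.1132.
D_1 = 1.3552
D_2 = 1.6253
D_3 = 1.9492
D_4 = 2.3377
D_5 = 2.8036
D_6 = 3.3624
Terminal value at t=6: TV = D_7/(r−g) = 3.5473/(0.1132−0.055) = 60.9502
P₀ = 1.3552/(1+0.1132)^1 + 1.6253/(1+0.1132)^2 + 1.9492/(1+0.1132)^3 + 2.3377/(1+0.1132)^4 + 2.8036/(1+0.1132)^5 + 3.3624/(1+0.1132)^6 + 60.9502/(1+0.1132)^6 = 40.8996

$40.90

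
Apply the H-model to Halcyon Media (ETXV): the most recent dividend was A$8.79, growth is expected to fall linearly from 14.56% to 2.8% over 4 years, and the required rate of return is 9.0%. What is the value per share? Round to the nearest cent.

H-model: P₀ = D₀[(1+g_L) + H(g_S−g_L)]/(r−g_L), with H = 4/2 = 2.
P₀ = 8.79 × [(1+0.028) + 2×(0.1456−0.028)] / (0.09−0.028)
   = 8.79 × 1.2632 / 0.062 = 179.0892

A$179.09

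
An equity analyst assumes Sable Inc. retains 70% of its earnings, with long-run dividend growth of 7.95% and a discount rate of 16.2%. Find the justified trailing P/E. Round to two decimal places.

Payout ratio b = 1 − 0.70 = 0.30.
Justified trailing P/E = b(1+g)/(r−g) = 0.30×(1+0.0795)/(0.162−0.0795) = 3.9255

3.93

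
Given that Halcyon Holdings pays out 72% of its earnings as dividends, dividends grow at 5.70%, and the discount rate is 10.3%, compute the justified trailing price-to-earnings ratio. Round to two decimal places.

Justified trailing P/E = b(1+g)/(r−g) = 0.72×(1+0.057)/(0.103−0.057) = 16.5443

16.54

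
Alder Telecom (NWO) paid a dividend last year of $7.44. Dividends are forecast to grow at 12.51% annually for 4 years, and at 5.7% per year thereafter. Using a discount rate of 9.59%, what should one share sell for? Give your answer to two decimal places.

$256.38

Two-stage DDM. Project D₁…D_4 at 0.1251, terminal growth 0.057, discount at r = 0.0959.
D_1 = 8.3707
D_2 = 9.4179
D_3 = 10.5961
D_4 = 11.9217
Terminal value at t=4: TV = D_5/(r−g) = 12.6012/(0.0959−0.057) = 323.9387
P₀ = 8.3707/(1+0.0959)^1 + 9.4179/(1+0.0959)^2 + 10.5961/(1+0.0959)^3 + 11.9217/(1+0.0959)^4 + 323.9387/(1+0.0959)^4 = 256.3801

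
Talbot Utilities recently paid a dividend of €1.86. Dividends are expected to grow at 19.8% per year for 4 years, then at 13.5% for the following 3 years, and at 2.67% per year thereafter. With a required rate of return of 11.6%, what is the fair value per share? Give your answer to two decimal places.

Three-stage DDM. Project D₁…D_7; terminal Gordon value at t=7 with g = 0.0267; discount at r = 0.116.
D_1 = 2.2283
D_2 = 2.6695
D_3 = 3.1980
D_4 = 3.8312
D_5 = 4.3485
D_6 = 4.9355
D_7 = 5.6018
TV_7 = 5.7514/(0.116−0.0267) = 64.4050
P₀ = Σ Dₜ/(1+r)ᵗ + TV_7/(1+r)^7 = 46.4482

€46.45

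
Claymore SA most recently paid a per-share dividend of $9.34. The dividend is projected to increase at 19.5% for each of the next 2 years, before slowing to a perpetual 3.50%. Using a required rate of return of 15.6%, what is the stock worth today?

Two-stage DDM. Project D₁…D_2 at 0.195, terminal growth 0.035, discount at r = 0.156.
D_1 = 11.1613
D_2 = 13.3378
Terminal value at t=2: TV = D_3/(r−g) = 13.8046/(0.156−0.035) = 114.0874
P₀ = 11.1613/(1+0.156)^1 + 13.3378/(1+0.156)^2 + 114.0874/(1+0.156)^2 = 105.0092

$105.01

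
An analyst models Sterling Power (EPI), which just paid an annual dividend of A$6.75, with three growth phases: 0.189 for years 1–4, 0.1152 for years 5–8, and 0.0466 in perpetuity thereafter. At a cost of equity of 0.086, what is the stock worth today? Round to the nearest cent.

Three-stage DDM. Project D₁…D_8; terminal Gordon value at t=8 with g = 0.0466; discount at r = 0.086.
D_1 = 8.0258
D_2 = 9.5426
D_3 = 11.3462
D_4 = 13.4906
D_5 = 15.0447
D_6 = 16.7779
D_7 = 18.7107
D_8 = 20.8661
TV_8 = 21.8385/(0.086−0.0466) = 554.2769
P₀ = Σ Dₜ/(1+r)ᵗ + TV_8/(1+r)^8 = 361.9878

A$361.99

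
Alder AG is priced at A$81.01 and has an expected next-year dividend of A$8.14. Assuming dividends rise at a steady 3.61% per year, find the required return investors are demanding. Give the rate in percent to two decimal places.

13.66%

Rearranging the constant-growth DDM: r = D₁/P₀ + g.
r = 8.1400 / 81.01 + 0.0361 = 0.10048 + 0.0361 = 0.13658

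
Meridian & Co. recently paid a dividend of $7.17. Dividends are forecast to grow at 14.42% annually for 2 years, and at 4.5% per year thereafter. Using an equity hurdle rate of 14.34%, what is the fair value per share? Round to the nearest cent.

Two-stage DDM. Project D₁…D_2 at 0.1442, terminal growth 0.045, discount at r = 0.1434.
D_1 = 8.2039
D_2 = 9.3869
Terminal value at t=2: TV = D_3/(r−g) = 9.8093/(0.1434−0.045) = 99.6883
P₀ = 8.2039/(1+0.1434)^1 + 9.3869/(1+0.1434)^2 + 99.6883/(1+0.1434)^2 = 90.6065

$90.61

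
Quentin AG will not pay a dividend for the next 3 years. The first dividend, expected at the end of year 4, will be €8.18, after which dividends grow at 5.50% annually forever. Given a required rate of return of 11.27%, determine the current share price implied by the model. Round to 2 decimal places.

Deferred-dividend DDM. At t=3 the remaining stream is a growing perpetuity with first payment D_4 = 8.18.
V_3 = D_4/(r−g) = 8.18/(0.1127−0.055) = 141.7678
P₀ = V_3/(1+r)^3 = 141.7678/(1+0.1127)^3 = 102.9066

€102.91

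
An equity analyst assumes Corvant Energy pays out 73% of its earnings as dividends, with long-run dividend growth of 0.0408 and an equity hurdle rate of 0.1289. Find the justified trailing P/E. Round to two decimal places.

8.62

Justified trailing P/E = b(1+g)/(r−g) = 0.73×(1+0.0408)/(0.1289−0.0408) = 8.6241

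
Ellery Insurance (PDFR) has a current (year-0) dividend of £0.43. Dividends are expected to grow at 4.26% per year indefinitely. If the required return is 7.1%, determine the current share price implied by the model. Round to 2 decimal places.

£15.79

Gordon growth model: P₀ = D₁/(r − g). D₁ = 0.43 × (1 + 0.0426) = 0.4483.
P₀ = 0.4483 / (0.071 − 0.0426) = 0.4483 / 0.0284 = 15.7858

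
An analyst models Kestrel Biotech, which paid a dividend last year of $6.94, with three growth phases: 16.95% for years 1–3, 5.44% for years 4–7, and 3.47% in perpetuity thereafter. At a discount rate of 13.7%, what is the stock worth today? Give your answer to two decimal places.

Three-stage DDM. Project D₁…D_7; terminal Gordon value at t=7 with g = 0.0347; discount at r = 0.137.
D_1 = 8.1163
D_2 = 9.4920
D_3 = 11.1010
D_4 = 11.7048
D_5 = 12.3416
D_6 = 13.0130
D_7 = 13.7209
TV_7 = 14.1970/(0.137−0.0347) = 138.7780
P₀ = Σ Dₜ/(1+r)ᵗ + TV_7/(1+r)^7 = 103.6334

$103.63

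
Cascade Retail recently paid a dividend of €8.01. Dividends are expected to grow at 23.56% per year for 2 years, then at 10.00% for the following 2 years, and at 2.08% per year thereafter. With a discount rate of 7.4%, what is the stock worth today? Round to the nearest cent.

Three-stage DDM. Project D₁…D_4; terminal Gordon value at t=4 with g = 0.0208; discount at r = 0.074.
D_1 = 9.8972
D_2 = 12.2289
D_3 = 13.4518
D_4 = 14.7970
TV_4 = 15.1048/(0.074−0.0208) = 283.9244
P₀ = Σ Dₜ/(1+r)ᵗ + TV_4/(1+r)^4 = 255.1925

€255.19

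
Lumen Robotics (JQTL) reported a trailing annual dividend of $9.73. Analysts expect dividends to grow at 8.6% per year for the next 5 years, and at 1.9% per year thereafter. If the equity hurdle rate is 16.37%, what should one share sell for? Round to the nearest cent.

$88.23

Two-stage DDM. Project D₁…D_5 at 0.086, terminal growth 0.019, discount at r = 0.1637.
D_1 = 10.5668
D_2 = 11.4755
D_3 = 12.4624
D_4 = 13.5342
D_5 = 14.6981
Terminal value at t=5: TV = D_6/(r−g) = 14.9774/(0.1637−0.019) = 103.5065
P₀ = 10.5668/(1+0.1637)^1 + 11.4755/(1+0.1637)^2 + 12.4624/(1+0.1637)^3 + 13.5342/(1+0.1637)^4 + 14.6981/(1+0.1637)^5 + 103.5065/(1+0.1637)^5 = 88.2325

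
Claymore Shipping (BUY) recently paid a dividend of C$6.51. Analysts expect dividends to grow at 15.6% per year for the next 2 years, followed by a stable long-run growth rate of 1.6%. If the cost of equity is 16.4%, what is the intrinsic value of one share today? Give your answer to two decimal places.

Two-stage DDM. Project D₁…D_2 at 0.156, terminal growth 0.016, discount at r = 0.164.
D_1 = 7.5256
D_2 = 8.6995
Terminal value at t=2: TV = D_3/(r−g) = 8.8387/(0.164−0.016) = 59.7212
P₀ = 7.5256/(1+0.164)^1 + 8.6995/(1+0.164)^2 + 59.7212/(1+0.164)^2 = 56.9642

C$56.96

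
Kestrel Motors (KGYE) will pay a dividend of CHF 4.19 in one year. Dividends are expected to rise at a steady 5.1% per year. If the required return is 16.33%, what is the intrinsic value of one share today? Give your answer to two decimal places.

CHF 37.31

Gordon growth model: P₀ = D₁/(r − g), with D₁ = 4.19 given directly.
P₀ = 4.1900 / (0.1633 − 0.051) = 4.1900 / 0.1123 = 37.3108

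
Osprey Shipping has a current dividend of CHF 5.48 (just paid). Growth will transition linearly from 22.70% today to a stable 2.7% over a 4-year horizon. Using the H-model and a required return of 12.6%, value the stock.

CHF 78.99

H-model: P₀ = D₀[(1+g_L) + H(g_S−g_L)]/(r−g_L), with H = 4/2 = 2.
P₀ = 5.48 × [(1+0.027) + 2×(0.227−0.027)] / (0.126−0.027)
   = 5.48 × 1.4270 / 0.099 = 78.9895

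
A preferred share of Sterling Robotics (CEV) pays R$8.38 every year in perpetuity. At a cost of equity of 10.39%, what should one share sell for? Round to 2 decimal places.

R$80.65

Zero-growth DDM (perpetuity): P₀ = D/r = 8.38 / 0.1039 = 80.6545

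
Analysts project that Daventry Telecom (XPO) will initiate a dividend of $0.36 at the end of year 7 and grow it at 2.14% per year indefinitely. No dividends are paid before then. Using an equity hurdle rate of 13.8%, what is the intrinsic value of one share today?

Deferred-dividend DDM. At t=6 the remaining stream is a growing perpetuity with first payment D_7 = 0.36.
V_6 = D_7/(r−g) = 0.36/(0.138−0.0214) = 3.0875
P₀ = V_6/(1+r)^6 = 3.0875/(1+0.138)^6 = 1.4215

$1.42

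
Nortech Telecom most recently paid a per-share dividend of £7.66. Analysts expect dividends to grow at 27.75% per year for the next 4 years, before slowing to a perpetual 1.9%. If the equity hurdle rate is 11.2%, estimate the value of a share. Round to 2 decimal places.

Two-stage DDM. Project D₁…D_4 at 0.2775, terminal growth 0.019, discount at r = 0.112.
D_1 = 9.7857
D_2 = 12.5012
D_3 = 15.9702
D_4 = 20.4020
Terminal value at t=4: TV = D_5/(r−g) = 20.7896/(0.112−0.019) = 223.5443
P₀ = 9.7857/(1+0.112)^1 + 12.5012/(1+0.112)^2 + 15.9702/(1+0.112)^3 + 20.4020/(1+0.112)^4 + 223.5443/(1+0.112)^4 = 190.0662

£190.07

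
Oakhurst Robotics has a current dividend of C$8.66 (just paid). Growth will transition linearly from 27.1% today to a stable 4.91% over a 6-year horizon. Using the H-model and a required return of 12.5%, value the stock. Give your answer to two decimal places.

H-model: P₀ = D₀[(1+g_L) + H(g_S−g_L)]/(r−g_L), with H = 6/2 = 3.
P₀ = 8.66 × [(1+0.0491) + 3×(0.271−0.0491)] / (0.125−0.0491)
   = 8.66 × 1.7148 / 0.0759 = 195.6544

C$195.65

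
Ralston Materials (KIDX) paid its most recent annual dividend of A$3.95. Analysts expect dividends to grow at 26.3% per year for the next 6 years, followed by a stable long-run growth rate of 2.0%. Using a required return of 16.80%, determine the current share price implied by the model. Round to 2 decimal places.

A$74.96

Two-stage DDM. Project D₁…D_6 at 0.263, terminal growth 0.02, discount at r = 0.168.
D_1 = 4.9889
D_2 = 6.3009
D_3 = 7.9581
D_4 = 10.0510
D_5 = 12.6944
D_6 = 16.0331
Terminal value at t=6: TV = D_7/(r−g) = 16.3538/(0.168−0.02) = 110.4983
P₀ = 4.9889/(1+0.168)^1 + 6.3009/(1+0.168)^2 + 7.9581/(1+0.168)^3 + 10.0510/(1+0.168)^4 + 12.6944/(1+0.168)^5 + 16.0331/(1+0.168)^6 + 110.4983/(1+0.168)^6 = 74.9605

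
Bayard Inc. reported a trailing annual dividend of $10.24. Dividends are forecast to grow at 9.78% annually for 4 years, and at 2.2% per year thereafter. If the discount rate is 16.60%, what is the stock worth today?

Two-stage DDM. Project D₁…D_4 at 0.0978, terminal growth 0.022, discount at r = 0.166.
D_1 = 11.2415
D_2 = 12.3409
D_3 = 13.5478
D_4 = 14.8728
Terminal value at t=4: TV = D_5/(r−g) = 15.2000/(0.166−0.022) = 105.5556
P₀ = 11.2415/(1+0.166)^1 + 12.3409/(1+0.166)^2 + 13.5478/(1+0.166)^3 + 14.8728/(1+0.166)^4 + 105.5556/(1+0.166)^4 = 92.4175

$92.42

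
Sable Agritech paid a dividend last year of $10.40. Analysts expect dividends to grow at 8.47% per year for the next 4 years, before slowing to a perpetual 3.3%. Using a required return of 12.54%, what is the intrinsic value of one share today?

Two-stage DDM. Project D₁…D_4 at 0.0847, terminal growth 0.033, discount at r = 0.1254.
D_1 = 11.2809
D_2 = 12.2364
D_3 = 13.2728
D_4 = 14.3970
Terminal value at t=4: TV = D_5/(r−g) = 14.8721/(0.1254−0.033) = 160.9534
P₀ = 11.2809/(1+0.1254)^1 + 12.2364/(1+0.1254)^2 + 13.2728/(1+0.1254)^3 + 14.3970/(1+0.1254)^4 + 160.9534/(1+0.1254)^4 = 138.3121

$138.31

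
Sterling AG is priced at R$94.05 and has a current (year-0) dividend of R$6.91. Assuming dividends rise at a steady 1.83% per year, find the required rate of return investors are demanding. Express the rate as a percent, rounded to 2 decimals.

Rearranging the constant-growth DDM: r = D₁/P₀ + g.
D₁ = 6.91 × (1 + 0.0183) = 7.0365.
r = 7.0365 / 94.05 + 0.0183 = 0.07482 + 0.0183 = 0.09312

9.31%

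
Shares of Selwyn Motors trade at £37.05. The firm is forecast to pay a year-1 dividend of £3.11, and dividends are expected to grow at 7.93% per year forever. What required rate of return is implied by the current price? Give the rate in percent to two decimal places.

Rearranging the constant-growth DDM: r = D₁/P₀ + g.
r = 3.1100 / 37.05 + 0.0793 = 0.08394 + 0.0793 = 0.16324

16.32%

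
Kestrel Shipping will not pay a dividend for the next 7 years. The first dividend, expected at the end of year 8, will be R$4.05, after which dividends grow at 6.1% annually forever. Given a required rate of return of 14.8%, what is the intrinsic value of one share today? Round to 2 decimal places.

R$17.72

Deferred-dividend DDM. At t=7 the remaining stream is a growing perpetuity with first payment D_8 = 4.05.
V_7 = D_8/(r−g) = 4.05/(0.148−0.061) = 46.5517
P₀ = V_7/(1+r)^7 = 46.5517/(1+0.148)^7 = 17.7151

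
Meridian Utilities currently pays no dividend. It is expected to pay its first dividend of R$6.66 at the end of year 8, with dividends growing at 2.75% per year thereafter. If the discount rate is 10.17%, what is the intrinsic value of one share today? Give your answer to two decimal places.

Deferred-dividend DDM. At t=7 the remaining stream is a growing perpetuity with first payment D_8 = 6.66.
V_7 = D_8/(r−g) = 6.66/(0.1017−0.0275) = 89.7574
P₀ = V_7/(1+r)^7 = 89.7574/(1+0.1017)^7 = 45.5645

R$45.56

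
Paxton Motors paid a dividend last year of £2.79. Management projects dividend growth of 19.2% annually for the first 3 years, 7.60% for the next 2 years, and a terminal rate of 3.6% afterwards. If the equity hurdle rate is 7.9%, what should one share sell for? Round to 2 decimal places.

Three-stage DDM. Project D₁…D_5; terminal Gordon value at t=5 with g = 0.036; discount at r = 0.079.
D_1 = 3.3257
D_2 = 3.9642
D_3 = 4.7253
D_4 = 5.0845
D_5 = 5.4709
TV_5 = 5.6678/(0.079−0.036) = 131.8101
P₀ = Σ Dₜ/(1+r)ᵗ + TV_5/(1+r)^5 = 107.8647

£107.86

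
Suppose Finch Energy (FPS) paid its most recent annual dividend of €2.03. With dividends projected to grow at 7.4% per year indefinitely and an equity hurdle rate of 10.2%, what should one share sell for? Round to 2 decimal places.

€77.87

Gordon growth model: P₀ = D₁/(r − g). D₁ = 2.03 × (1 + 0.074) = 2.1802.
P₀ = 2.1802 / (0.102 − 0.074) = 2.1802 / 0.028 = 77.8650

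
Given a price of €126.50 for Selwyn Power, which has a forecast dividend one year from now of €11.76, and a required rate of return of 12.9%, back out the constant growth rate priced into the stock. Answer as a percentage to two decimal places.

From P₀ = D₁/(r − g), the implied growth is g = r − D₁/P₀.
g = 0.129 − 11.76/126.50 = 0.129 − 0.09296 = 0.03604

3.60%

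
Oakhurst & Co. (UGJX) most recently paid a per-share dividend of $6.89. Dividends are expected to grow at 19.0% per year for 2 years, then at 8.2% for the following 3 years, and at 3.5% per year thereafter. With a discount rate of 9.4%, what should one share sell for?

$177.93

Three-stage DDM. Project D₁…D_5; terminal Gordon value at t=5 with g = 0.035; discount at r = 0.094.
D_1 = 8.1991
D_2 = 9.7569
D_3 = 10.5570
D_4 = 11.4227
D_5 = 12.3593
TV_5 = 12.7919/(0.094−0.035) = 216.8120
P₀ = Σ Dₜ/(1+r)ᵗ + TV_5/(1+r)^5 = 177.9266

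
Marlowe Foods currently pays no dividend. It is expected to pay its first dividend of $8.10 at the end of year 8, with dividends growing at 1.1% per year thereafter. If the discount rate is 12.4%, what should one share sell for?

$31.63

Deferred-dividend DDM. At t=7 the remaining stream is a growing perpetuity with first payment D_8 = 8.10.
V_7 = D_8/(r−g) = 8.10/(0.124−0.011) = 71.6814
P₀ = V_7/(1+r)^7 = 71.6814/(1+0.124)^7 = 31.6259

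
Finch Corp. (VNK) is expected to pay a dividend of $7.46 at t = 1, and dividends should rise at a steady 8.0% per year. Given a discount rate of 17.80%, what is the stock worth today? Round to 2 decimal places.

$76.12

Gordon growth model: P₀ = D₁/(r − g), with D₁ = 7.46 given directly.
P₀ = 7.4600 / (0.178 − 0.08) = 7.4600 / 0.098 = 76.1224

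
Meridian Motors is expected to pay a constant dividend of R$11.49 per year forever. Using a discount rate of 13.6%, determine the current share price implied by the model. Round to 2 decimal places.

Zero-growth DDM (perpetuity): P₀ = D/r = 11.49 / 0.136 = 84.4853

R$84.49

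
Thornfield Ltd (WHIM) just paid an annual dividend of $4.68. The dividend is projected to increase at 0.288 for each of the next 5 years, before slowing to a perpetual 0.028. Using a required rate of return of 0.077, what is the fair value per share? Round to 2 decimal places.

$281.50

Two-stage DDM. Project D₁…D_5 at 0.288, terminal growth 0.028, discount at r = 0.077.
D_1 = 6.0278
D_2 = 7.7639
D_3 = 9.9998
D_4 = 12.8798
D_5 = 16.5892
Terminal value at t=5: TV = D_6/(r−g) = 17.0537/(0.077−0.028) = 348.0344
P₀ = 6.0278/(1+0.077)^1 + 7.7639/(1+0.077)^2 + 9.9998/(1+0.077)^3 + 12.8798/(1+0.077)^4 + 16.5892/(1+0.077)^5 + 348.0344/(1+0.077)^5 = 281.5002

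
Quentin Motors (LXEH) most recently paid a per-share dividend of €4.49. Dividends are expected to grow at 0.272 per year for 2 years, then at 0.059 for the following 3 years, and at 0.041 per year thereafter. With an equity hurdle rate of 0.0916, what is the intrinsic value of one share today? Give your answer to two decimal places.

€143.07

Three-stage DDM. Project D₁…D_5; terminal Gordon value at t=5 with g = 0.041; discount at r = 0.0916.
D_1 = 5.7113
D_2 = 7.2647
D_3 = 7.6934
D_4 = 8.1473
D_5 = 8.6280
TV_5 = 8.9817/(0.0916−0.041) = 177.5042
P₀ = Σ Dₜ/(1+r)ᵗ + TV_5/(1+r)^5 = 143.0705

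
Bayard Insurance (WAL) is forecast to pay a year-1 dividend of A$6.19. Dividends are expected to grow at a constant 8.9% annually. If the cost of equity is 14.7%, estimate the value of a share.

Gordon growth model: P₀ = D₁/(r − g), with D₁ = 6.19 given directly.
P₀ = 6.1900 / (0.147 − 0.089) = 6.1900 / 0.058 = 106.7241

A$106.72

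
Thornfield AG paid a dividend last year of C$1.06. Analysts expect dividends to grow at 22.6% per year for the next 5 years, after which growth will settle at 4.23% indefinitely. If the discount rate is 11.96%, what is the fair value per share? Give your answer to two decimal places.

Two-stage DDM. Project D₁…D_5 at 0.226, terminal growth 0.0423, discount at r = 0.1196.
D_1 = 1.2996
D_2 = 1.5933
D_3 = 1.9533
D_4 = 2.3948
D_5 = 2.9360
Terminal value at t=5: TV = D_6/(r−g) = 3.0602/(0.1196−0.0423) = 39.5887
P₀ = 1.2996/(1+0.1196)^1 + 1.5933/(1+0.1196)^2 + 1.9533/(1+0.1196)^3 + 2.3948/(1+0.1196)^4 + 2.9360/(1+0.1196)^5 + 39.5887/(1+0.1196)^5 = 29.5205

C$29.52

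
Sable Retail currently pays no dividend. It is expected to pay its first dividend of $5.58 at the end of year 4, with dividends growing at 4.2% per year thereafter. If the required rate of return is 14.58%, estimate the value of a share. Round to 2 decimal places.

$35.74

Deferred-dividend DDM. At t=3 the remaining stream is a growing perpetuity with first payment D_4 = 5.58.
V_3 = D_4/(r−g) = 5.58/(0.1458−0.042) = 53.7572
P₀ = V_3/(1+r)^3 = 53.7572/(1+0.1458)^3 = 35.7364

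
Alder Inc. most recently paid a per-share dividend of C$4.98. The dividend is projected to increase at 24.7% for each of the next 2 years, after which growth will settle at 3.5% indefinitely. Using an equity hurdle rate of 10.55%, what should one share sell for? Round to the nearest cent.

C$104.98

Two-stage DDM. Project D₁…D_2 at 0.247, terminal growth 0.035, discount at r = 0.1055.
D_1 = 6.2101
D_2 = 7.7439
Terminal value at t=2: TV = D_3/(r−g) = 8.0150/(0.1055−0.035) = 113.6877
P₀ = 6.2101/(1+0.1055)^1 + 7.7439/(1+0.1055)^2 + 113.6877/(1+0.1055)^2 = 104.9781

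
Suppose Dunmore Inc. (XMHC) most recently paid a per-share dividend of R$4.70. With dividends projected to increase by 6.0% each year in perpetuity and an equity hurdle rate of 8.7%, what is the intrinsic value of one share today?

Gordon growth model: P₀ = D₁/(r − g). D₁ = 4.70 × (1 + 0.06) = 4.9820.
P₀ = 4.9820 / (0.087 − 0.06) = 4.9820 / 0.027 = 184.5185

R$184.52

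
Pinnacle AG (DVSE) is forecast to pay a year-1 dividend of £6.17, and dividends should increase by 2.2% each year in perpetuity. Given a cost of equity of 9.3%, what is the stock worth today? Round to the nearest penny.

£86.90

Gordon growth model: P₀ = D₁/(r − g), with D₁ = 6.17 given directly.
P₀ = 6.1700 / (0.093 − 0.022) = 6.1700 / 0.071 = 86.9014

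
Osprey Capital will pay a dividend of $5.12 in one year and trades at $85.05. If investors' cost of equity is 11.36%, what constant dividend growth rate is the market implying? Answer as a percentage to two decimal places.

5.34%

From P₀ = D₁/(r − g), the implied growth is g = r − D₁/P₀.
g = 0.1136 − 5.12/85.05 = 0.1136 − 0.06020 = 0.05340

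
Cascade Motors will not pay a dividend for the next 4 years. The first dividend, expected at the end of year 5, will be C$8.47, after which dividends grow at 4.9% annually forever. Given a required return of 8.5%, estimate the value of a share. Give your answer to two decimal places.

Deferred-dividend DDM. At t=4 the remaining stream is a growing perpetuity with first payment D_5 = 8.47.
V_4 = D_5/(r−g) = 8.47/(0.085−0.049) = 235.2778
P₀ = V_4/(1+r)^4 = 235.2778/(1+0.085)^4 = 169.7704

C$169.77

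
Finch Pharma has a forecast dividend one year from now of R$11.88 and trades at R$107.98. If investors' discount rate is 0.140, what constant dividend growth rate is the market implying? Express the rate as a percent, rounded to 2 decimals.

3.00%

From P₀ = D₁/(r − g), the implied growth is g = r − D₁/P₀.
g = 0.14 − 11.88/107.98 = 0.14 − 0.11002 = 0.02998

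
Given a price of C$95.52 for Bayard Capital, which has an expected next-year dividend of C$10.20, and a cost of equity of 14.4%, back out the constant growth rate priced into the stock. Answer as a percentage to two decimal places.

3.72%

From P₀ = D₁/(r − g), the implied growth is g = r − D₁/P₀.
g = 0.144 − 10.20/95.52 = 0.144 − 0.10678 = 0.03722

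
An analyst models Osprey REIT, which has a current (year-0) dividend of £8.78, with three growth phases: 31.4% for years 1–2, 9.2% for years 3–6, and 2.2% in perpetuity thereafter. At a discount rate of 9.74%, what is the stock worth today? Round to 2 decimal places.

£240.12

Three-stage DDM. Project D₁…D_6; terminal Gordon value at t=6 with g = 0.022; discount at r = 0.0974.
D_1 = 11.5369
D_2 = 15.1595
D_3 = 16.5542
D_4 = 18.0772
D_5 = 19.7403
D_6 = 21.5564
TV_6 = 22.0306/(0.0974−0.022) = 292.1833
P₀ = Σ Dₜ/(1+r)ᵗ + TV_6/(1+r)^6 = 240.1247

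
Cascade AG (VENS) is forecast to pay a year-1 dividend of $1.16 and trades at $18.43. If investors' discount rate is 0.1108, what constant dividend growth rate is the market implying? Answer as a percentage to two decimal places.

4.79%

From P₀ = D₁/(r − g), the implied growth is g = r − D₁/P₀.
g = 0.1108 − 1.16/18.43 = 0.1108 − 0.06294 = 0.04786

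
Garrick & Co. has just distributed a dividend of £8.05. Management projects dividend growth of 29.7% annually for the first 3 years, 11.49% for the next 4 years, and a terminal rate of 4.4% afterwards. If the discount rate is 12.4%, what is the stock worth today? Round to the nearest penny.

Three-stage DDM. Project D₁…D_7; terminal Gordon value at t=7 with g = 0.044; discount at r = 0.124.
D_1 = 10.4409
D_2 = 13.5418
D_3 = 17.5637
D_4 = 19.5818
D_5 = 21.8317
D_6 = 24.3402
D_7 = 27.1369
TV_7 = 28.3309/(0.124−0.044) = 354.1359
P₀ = Σ Dₜ/(1+r)ᵗ + TV_7/(1+r)^7 = 237.1018

£237.10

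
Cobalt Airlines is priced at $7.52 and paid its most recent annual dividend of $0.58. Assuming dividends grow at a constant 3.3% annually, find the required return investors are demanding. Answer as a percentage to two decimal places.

11.27%

Rearranging the constant-growth DDM: r = D₁/P₀ + g.
D₁ = 0.58 × (1 + 0.033) = 0.5991.
r = 0.5991 / 7.52 + 0.033 = 0.07967 + 0.033 = 0.11267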